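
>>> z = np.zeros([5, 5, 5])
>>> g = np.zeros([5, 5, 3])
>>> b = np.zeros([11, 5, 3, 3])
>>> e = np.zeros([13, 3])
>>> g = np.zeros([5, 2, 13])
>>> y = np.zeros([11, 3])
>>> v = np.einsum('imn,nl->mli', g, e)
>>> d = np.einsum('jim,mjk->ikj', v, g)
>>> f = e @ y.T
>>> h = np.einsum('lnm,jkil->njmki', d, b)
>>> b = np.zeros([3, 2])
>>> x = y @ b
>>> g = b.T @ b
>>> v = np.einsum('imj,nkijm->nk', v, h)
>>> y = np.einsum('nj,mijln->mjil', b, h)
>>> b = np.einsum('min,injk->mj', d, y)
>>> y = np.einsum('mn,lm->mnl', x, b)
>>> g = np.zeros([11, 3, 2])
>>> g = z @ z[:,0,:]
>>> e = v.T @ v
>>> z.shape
(5, 5, 5)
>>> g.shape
(5, 5, 5)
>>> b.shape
(3, 11)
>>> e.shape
(11, 11)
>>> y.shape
(11, 2, 3)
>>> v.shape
(13, 11)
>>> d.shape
(3, 13, 2)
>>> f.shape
(13, 11)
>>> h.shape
(13, 11, 2, 5, 3)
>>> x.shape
(11, 2)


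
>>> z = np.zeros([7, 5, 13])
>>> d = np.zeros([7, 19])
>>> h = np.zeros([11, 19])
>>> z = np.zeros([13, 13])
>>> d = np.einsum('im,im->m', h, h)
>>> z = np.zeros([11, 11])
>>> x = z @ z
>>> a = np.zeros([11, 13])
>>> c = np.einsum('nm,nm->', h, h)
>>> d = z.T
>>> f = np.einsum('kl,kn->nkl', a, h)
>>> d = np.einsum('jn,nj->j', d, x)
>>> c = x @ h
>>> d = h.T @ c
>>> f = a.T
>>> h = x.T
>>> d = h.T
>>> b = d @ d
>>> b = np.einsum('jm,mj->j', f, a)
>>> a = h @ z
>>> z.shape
(11, 11)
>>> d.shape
(11, 11)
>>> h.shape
(11, 11)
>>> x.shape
(11, 11)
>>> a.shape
(11, 11)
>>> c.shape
(11, 19)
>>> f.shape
(13, 11)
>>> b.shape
(13,)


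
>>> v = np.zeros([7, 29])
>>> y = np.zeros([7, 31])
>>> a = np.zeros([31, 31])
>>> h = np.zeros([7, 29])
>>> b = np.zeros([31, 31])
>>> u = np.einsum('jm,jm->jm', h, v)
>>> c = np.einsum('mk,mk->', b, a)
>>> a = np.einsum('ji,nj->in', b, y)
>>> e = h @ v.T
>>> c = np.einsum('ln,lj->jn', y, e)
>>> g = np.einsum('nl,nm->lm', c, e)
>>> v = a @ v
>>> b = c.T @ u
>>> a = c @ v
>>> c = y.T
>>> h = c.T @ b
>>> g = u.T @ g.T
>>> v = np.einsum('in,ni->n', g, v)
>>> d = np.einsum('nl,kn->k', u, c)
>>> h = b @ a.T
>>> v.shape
(31,)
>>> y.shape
(7, 31)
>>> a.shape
(7, 29)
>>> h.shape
(31, 7)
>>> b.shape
(31, 29)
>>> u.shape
(7, 29)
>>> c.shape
(31, 7)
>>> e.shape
(7, 7)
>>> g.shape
(29, 31)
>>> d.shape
(31,)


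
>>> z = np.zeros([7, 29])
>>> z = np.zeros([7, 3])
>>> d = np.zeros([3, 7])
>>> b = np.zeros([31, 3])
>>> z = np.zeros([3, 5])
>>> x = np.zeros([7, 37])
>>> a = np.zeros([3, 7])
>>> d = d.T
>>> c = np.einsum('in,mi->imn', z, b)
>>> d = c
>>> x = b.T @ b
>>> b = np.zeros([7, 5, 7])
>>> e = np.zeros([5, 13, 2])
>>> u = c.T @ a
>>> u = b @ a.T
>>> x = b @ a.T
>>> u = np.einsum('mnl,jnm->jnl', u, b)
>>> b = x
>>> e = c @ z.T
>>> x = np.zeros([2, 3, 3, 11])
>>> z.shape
(3, 5)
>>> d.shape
(3, 31, 5)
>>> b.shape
(7, 5, 3)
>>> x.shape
(2, 3, 3, 11)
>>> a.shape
(3, 7)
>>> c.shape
(3, 31, 5)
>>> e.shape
(3, 31, 3)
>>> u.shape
(7, 5, 3)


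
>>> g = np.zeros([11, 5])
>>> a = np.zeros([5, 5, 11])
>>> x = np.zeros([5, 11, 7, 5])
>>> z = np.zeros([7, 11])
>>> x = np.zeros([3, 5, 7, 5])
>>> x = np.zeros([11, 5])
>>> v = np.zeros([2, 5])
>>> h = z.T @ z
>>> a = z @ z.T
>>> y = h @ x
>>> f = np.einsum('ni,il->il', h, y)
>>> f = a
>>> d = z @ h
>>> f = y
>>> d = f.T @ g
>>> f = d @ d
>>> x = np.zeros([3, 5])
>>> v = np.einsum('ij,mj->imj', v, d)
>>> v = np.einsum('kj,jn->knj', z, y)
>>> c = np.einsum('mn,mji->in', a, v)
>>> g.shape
(11, 5)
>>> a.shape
(7, 7)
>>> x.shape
(3, 5)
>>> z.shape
(7, 11)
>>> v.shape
(7, 5, 11)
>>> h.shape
(11, 11)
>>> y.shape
(11, 5)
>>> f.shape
(5, 5)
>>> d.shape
(5, 5)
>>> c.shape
(11, 7)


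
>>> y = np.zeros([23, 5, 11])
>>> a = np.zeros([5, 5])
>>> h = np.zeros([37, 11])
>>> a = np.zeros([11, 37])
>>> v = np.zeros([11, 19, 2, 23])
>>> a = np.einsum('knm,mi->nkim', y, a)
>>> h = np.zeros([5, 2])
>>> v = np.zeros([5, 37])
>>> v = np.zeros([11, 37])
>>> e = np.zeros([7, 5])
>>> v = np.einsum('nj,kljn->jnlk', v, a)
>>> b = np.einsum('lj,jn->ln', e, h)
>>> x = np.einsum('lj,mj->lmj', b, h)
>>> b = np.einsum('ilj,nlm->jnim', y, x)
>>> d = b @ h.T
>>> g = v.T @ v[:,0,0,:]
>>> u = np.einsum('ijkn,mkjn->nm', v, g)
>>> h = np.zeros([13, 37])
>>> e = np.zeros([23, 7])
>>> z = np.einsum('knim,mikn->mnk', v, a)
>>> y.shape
(23, 5, 11)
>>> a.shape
(5, 23, 37, 11)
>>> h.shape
(13, 37)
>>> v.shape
(37, 11, 23, 5)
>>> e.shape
(23, 7)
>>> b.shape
(11, 7, 23, 2)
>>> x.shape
(7, 5, 2)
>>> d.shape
(11, 7, 23, 5)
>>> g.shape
(5, 23, 11, 5)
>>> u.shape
(5, 5)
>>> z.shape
(5, 11, 37)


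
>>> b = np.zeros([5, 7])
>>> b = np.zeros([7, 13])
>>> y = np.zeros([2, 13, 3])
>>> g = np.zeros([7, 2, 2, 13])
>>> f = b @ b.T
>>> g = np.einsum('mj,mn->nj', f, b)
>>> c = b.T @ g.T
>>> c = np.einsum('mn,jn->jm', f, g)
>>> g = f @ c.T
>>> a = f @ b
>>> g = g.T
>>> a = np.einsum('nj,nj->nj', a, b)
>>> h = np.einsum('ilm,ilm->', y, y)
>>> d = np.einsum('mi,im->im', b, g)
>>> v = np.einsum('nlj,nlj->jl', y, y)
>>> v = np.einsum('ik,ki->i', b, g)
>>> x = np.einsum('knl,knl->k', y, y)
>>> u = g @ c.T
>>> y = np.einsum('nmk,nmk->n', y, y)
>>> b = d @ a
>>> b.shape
(13, 13)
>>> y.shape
(2,)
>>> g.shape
(13, 7)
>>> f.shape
(7, 7)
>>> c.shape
(13, 7)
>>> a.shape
(7, 13)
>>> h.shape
()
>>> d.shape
(13, 7)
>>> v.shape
(7,)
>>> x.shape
(2,)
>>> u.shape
(13, 13)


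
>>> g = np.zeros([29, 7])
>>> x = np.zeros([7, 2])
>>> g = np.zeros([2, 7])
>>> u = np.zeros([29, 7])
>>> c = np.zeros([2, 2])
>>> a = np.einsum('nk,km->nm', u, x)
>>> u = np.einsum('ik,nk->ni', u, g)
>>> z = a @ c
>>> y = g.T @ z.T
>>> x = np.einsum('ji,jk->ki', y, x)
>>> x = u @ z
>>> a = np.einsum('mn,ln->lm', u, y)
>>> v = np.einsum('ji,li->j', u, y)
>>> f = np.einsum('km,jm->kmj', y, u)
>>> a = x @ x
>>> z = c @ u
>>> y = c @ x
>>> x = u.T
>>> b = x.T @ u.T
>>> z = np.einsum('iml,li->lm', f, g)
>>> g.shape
(2, 7)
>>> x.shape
(29, 2)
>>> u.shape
(2, 29)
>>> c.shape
(2, 2)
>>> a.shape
(2, 2)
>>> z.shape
(2, 29)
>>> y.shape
(2, 2)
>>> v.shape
(2,)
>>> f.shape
(7, 29, 2)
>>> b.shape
(2, 2)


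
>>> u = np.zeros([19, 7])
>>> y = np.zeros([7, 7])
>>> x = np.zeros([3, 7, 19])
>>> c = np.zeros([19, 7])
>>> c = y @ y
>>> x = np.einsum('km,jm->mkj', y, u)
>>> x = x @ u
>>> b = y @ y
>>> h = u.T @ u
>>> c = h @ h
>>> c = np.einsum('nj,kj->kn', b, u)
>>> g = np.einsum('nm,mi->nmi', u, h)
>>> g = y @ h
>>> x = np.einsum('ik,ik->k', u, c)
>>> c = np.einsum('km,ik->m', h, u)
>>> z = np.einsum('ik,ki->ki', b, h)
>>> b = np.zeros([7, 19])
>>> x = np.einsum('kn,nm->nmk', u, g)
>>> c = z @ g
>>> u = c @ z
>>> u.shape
(7, 7)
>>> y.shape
(7, 7)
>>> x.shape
(7, 7, 19)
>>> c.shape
(7, 7)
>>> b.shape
(7, 19)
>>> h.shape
(7, 7)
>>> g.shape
(7, 7)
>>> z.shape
(7, 7)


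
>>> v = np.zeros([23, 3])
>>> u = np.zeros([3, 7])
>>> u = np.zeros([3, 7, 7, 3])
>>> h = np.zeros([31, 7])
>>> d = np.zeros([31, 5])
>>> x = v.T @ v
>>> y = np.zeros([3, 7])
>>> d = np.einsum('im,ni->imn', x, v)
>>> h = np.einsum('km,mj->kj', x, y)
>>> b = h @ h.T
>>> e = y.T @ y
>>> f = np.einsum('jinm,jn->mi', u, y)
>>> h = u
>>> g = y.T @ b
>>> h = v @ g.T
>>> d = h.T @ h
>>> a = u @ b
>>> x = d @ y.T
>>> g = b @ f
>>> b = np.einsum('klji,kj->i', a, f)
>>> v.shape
(23, 3)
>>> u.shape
(3, 7, 7, 3)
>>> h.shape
(23, 7)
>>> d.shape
(7, 7)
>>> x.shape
(7, 3)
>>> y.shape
(3, 7)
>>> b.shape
(3,)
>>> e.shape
(7, 7)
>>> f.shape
(3, 7)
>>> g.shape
(3, 7)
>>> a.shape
(3, 7, 7, 3)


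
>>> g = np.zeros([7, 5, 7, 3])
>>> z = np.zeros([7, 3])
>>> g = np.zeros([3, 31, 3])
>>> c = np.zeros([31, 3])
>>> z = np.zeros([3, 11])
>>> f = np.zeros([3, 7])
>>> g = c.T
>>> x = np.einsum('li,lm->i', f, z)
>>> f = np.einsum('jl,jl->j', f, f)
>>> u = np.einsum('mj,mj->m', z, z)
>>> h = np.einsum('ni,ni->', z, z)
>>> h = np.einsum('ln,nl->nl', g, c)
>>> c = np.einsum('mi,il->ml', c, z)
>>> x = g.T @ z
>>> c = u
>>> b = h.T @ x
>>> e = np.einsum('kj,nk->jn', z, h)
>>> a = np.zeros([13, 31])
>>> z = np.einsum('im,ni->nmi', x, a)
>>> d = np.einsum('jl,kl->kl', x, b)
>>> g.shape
(3, 31)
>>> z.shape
(13, 11, 31)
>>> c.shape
(3,)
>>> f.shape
(3,)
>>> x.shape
(31, 11)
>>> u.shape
(3,)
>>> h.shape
(31, 3)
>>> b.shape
(3, 11)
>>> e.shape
(11, 31)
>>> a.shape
(13, 31)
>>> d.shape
(3, 11)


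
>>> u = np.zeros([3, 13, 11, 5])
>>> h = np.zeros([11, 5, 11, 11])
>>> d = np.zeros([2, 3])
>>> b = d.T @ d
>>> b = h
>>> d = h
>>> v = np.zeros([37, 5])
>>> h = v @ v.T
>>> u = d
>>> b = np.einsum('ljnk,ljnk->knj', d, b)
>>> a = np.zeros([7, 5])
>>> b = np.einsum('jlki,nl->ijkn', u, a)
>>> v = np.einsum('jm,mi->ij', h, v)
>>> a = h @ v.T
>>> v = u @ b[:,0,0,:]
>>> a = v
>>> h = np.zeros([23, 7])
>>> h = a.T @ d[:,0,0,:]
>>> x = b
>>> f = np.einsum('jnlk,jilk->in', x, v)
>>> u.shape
(11, 5, 11, 11)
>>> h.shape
(7, 11, 5, 11)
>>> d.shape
(11, 5, 11, 11)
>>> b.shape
(11, 11, 11, 7)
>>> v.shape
(11, 5, 11, 7)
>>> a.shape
(11, 5, 11, 7)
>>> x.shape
(11, 11, 11, 7)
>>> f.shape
(5, 11)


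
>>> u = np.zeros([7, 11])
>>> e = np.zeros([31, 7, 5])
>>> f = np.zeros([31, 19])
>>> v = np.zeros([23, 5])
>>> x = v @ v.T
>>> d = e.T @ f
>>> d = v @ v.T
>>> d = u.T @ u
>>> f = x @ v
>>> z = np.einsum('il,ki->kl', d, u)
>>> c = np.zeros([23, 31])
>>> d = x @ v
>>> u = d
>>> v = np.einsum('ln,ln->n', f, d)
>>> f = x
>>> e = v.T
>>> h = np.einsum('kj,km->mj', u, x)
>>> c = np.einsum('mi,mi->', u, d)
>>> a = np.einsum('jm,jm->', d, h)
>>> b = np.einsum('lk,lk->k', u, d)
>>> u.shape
(23, 5)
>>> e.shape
(5,)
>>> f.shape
(23, 23)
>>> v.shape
(5,)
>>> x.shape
(23, 23)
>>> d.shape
(23, 5)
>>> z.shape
(7, 11)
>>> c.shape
()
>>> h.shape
(23, 5)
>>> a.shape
()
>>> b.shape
(5,)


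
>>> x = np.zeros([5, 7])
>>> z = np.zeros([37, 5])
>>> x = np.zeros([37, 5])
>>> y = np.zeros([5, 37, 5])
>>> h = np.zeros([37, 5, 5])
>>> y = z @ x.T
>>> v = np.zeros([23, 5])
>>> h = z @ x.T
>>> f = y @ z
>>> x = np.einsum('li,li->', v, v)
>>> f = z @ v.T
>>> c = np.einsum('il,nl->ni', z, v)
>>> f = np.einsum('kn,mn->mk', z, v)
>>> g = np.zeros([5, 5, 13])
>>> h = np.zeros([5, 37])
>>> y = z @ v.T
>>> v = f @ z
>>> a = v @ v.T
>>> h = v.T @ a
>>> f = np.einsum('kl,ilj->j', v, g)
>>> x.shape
()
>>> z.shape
(37, 5)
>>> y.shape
(37, 23)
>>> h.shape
(5, 23)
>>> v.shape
(23, 5)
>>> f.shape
(13,)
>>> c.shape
(23, 37)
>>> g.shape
(5, 5, 13)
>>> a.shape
(23, 23)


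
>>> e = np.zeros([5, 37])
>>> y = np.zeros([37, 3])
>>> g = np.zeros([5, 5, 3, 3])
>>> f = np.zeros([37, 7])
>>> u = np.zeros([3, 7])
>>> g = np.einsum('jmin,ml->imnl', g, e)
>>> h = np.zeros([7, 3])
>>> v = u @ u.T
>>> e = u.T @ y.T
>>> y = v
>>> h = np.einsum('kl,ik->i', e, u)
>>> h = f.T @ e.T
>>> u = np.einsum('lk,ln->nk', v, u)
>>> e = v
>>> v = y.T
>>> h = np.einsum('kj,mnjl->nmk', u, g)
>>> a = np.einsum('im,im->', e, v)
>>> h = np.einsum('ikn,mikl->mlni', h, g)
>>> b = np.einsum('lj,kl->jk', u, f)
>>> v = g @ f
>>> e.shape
(3, 3)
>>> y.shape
(3, 3)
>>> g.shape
(3, 5, 3, 37)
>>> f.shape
(37, 7)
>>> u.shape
(7, 3)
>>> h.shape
(3, 37, 7, 5)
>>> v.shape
(3, 5, 3, 7)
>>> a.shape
()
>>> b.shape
(3, 37)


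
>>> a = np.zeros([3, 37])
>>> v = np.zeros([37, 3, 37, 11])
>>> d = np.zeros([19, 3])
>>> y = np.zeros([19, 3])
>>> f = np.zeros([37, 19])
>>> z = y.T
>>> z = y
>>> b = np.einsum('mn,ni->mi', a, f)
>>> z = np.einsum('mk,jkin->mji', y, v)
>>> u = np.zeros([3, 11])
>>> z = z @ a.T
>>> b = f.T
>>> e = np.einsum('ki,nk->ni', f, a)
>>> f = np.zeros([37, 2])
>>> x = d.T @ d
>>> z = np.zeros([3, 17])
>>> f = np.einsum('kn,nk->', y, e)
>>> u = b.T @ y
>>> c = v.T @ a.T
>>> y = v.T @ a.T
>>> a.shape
(3, 37)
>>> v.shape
(37, 3, 37, 11)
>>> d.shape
(19, 3)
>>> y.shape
(11, 37, 3, 3)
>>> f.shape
()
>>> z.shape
(3, 17)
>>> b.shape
(19, 37)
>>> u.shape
(37, 3)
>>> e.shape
(3, 19)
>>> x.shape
(3, 3)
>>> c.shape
(11, 37, 3, 3)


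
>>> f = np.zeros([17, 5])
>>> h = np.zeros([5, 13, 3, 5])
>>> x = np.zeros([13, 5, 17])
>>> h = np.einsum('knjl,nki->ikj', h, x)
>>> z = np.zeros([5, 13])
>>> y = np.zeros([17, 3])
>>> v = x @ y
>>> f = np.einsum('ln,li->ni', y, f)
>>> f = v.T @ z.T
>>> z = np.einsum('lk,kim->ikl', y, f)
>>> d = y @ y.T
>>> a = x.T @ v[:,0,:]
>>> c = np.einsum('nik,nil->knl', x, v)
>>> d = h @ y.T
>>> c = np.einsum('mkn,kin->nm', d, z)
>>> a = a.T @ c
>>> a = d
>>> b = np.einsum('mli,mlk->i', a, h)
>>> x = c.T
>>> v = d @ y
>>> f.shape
(3, 5, 5)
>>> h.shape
(17, 5, 3)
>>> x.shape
(17, 17)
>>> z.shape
(5, 3, 17)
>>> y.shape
(17, 3)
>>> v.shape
(17, 5, 3)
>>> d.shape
(17, 5, 17)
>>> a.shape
(17, 5, 17)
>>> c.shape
(17, 17)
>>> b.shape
(17,)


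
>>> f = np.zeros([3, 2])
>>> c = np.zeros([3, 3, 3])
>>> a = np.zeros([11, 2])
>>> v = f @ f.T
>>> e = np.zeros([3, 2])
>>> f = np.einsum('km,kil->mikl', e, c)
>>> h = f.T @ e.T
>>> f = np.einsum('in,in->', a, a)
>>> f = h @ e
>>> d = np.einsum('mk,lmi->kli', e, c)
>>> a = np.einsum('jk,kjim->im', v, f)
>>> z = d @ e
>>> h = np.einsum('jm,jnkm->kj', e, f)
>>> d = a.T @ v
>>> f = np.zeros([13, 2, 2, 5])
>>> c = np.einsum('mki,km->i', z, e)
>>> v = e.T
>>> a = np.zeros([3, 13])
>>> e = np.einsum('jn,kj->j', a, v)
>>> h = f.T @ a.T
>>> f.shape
(13, 2, 2, 5)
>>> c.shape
(2,)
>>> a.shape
(3, 13)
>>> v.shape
(2, 3)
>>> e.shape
(3,)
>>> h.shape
(5, 2, 2, 3)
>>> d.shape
(2, 3)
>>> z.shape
(2, 3, 2)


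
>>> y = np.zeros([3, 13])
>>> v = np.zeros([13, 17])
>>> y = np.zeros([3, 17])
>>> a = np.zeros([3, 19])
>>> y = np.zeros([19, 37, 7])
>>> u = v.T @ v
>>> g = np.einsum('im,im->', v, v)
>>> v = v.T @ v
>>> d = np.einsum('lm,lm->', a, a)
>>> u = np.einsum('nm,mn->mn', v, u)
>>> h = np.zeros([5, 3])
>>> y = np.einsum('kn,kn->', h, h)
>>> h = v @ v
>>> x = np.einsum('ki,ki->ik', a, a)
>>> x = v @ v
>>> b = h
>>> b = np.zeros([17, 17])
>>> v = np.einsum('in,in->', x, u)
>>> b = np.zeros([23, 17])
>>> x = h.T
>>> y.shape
()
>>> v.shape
()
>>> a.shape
(3, 19)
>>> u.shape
(17, 17)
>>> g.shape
()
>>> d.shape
()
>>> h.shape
(17, 17)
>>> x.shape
(17, 17)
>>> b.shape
(23, 17)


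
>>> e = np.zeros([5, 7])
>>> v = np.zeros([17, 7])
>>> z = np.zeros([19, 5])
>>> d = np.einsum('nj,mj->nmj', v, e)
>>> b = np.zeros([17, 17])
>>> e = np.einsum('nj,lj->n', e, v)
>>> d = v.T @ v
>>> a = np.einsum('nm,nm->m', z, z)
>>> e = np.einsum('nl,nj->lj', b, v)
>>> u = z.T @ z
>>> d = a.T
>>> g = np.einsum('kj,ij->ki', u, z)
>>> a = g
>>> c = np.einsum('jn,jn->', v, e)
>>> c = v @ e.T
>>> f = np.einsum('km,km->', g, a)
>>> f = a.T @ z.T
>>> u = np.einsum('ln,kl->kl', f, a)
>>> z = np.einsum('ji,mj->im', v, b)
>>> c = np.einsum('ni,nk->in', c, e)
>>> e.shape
(17, 7)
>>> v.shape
(17, 7)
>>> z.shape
(7, 17)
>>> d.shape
(5,)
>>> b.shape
(17, 17)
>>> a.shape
(5, 19)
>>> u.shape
(5, 19)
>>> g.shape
(5, 19)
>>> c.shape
(17, 17)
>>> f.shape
(19, 19)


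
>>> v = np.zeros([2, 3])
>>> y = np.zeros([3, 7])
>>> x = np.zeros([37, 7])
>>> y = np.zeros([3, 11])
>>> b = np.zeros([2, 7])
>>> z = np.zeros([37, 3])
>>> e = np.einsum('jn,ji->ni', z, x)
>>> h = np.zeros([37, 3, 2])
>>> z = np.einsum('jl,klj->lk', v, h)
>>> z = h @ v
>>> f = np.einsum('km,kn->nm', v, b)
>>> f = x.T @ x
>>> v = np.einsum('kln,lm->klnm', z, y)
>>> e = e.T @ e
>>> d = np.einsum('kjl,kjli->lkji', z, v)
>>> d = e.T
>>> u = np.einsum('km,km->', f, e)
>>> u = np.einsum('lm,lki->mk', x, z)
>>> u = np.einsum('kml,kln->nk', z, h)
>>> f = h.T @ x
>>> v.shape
(37, 3, 3, 11)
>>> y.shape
(3, 11)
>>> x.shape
(37, 7)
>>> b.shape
(2, 7)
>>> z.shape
(37, 3, 3)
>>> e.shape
(7, 7)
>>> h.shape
(37, 3, 2)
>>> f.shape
(2, 3, 7)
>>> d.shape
(7, 7)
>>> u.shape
(2, 37)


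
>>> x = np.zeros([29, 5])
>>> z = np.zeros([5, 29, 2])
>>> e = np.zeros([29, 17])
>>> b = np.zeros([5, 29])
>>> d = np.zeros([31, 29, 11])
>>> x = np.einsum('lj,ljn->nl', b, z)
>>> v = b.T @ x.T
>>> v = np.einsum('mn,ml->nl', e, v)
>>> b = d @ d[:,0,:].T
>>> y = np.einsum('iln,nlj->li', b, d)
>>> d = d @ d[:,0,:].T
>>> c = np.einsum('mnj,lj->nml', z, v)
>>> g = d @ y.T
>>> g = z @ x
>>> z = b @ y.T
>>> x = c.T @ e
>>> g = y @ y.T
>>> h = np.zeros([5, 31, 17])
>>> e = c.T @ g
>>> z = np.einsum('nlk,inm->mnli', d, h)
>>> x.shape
(17, 5, 17)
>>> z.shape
(17, 31, 29, 5)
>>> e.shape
(17, 5, 29)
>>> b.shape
(31, 29, 31)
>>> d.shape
(31, 29, 31)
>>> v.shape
(17, 2)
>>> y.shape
(29, 31)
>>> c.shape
(29, 5, 17)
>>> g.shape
(29, 29)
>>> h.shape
(5, 31, 17)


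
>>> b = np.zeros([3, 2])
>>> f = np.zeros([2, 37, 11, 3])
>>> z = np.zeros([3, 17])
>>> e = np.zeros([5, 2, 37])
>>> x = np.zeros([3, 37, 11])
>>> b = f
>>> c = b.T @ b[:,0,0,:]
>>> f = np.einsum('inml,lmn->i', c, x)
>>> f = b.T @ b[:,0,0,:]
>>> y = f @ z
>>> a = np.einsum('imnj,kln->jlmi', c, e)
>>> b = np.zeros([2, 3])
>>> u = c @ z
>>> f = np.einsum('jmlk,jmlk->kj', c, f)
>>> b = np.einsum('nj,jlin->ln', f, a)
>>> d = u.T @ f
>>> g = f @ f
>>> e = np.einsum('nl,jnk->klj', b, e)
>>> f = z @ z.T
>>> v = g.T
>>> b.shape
(2, 3)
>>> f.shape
(3, 3)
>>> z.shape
(3, 17)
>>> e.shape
(37, 3, 5)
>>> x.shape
(3, 37, 11)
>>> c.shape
(3, 11, 37, 3)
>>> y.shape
(3, 11, 37, 17)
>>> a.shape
(3, 2, 11, 3)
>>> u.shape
(3, 11, 37, 17)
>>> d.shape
(17, 37, 11, 3)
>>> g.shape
(3, 3)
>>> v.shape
(3, 3)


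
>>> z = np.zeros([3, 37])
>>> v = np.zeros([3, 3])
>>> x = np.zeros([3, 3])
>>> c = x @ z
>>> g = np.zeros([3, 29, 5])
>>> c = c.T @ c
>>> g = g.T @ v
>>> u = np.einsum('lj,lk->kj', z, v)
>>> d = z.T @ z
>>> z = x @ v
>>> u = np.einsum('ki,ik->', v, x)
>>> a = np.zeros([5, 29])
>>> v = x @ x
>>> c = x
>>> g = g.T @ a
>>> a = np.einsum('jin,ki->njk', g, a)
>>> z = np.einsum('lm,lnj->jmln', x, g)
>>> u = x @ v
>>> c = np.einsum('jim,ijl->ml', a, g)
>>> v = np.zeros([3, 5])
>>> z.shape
(29, 3, 3, 29)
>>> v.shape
(3, 5)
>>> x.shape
(3, 3)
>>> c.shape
(5, 29)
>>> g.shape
(3, 29, 29)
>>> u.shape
(3, 3)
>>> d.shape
(37, 37)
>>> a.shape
(29, 3, 5)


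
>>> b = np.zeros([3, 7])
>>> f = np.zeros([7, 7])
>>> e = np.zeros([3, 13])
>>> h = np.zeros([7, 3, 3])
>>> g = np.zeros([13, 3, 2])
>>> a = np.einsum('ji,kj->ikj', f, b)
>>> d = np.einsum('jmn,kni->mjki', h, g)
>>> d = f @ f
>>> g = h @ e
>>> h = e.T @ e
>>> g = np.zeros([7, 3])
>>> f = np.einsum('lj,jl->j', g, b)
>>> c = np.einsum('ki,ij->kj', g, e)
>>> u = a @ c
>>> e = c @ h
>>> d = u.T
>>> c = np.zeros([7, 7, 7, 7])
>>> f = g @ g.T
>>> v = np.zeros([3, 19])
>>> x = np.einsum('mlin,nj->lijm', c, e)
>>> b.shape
(3, 7)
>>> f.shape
(7, 7)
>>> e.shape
(7, 13)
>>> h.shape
(13, 13)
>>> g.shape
(7, 3)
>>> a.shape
(7, 3, 7)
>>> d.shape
(13, 3, 7)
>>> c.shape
(7, 7, 7, 7)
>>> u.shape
(7, 3, 13)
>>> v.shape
(3, 19)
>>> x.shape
(7, 7, 13, 7)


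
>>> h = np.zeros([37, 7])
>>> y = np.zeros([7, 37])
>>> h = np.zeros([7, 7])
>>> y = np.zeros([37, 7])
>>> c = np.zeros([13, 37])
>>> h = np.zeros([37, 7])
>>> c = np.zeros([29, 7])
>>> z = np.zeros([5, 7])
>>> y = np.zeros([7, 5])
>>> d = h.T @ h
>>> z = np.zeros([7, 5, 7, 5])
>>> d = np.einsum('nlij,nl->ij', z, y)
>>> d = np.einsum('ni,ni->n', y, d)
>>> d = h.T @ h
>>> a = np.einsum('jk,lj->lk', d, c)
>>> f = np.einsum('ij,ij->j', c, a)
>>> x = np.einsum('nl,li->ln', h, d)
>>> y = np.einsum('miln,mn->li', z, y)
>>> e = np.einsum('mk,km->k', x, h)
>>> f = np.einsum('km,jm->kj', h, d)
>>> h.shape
(37, 7)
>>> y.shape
(7, 5)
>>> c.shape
(29, 7)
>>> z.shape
(7, 5, 7, 5)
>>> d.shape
(7, 7)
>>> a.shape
(29, 7)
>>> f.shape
(37, 7)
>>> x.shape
(7, 37)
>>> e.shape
(37,)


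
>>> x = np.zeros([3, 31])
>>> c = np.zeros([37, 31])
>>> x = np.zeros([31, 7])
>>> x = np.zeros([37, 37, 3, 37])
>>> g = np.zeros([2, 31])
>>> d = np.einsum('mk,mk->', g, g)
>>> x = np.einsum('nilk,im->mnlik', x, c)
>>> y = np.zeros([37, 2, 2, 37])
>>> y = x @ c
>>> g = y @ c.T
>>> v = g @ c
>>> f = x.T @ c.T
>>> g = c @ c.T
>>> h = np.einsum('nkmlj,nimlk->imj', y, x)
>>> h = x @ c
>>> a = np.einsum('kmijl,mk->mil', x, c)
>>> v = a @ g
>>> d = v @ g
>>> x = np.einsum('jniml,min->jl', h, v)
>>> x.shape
(31, 31)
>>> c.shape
(37, 31)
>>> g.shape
(37, 37)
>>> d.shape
(37, 3, 37)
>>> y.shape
(31, 37, 3, 37, 31)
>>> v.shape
(37, 3, 37)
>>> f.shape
(37, 37, 3, 37, 37)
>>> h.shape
(31, 37, 3, 37, 31)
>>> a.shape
(37, 3, 37)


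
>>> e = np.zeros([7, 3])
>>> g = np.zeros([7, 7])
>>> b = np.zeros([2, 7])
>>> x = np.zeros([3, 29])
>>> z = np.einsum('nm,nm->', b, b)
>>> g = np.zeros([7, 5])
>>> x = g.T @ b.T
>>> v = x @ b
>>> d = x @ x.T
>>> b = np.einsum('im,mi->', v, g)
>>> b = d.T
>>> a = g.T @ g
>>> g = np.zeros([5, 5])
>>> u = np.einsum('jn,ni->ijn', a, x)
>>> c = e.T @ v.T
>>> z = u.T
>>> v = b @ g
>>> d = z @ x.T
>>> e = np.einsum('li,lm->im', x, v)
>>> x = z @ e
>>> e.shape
(2, 5)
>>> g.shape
(5, 5)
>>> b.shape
(5, 5)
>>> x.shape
(5, 5, 5)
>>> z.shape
(5, 5, 2)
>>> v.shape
(5, 5)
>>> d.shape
(5, 5, 5)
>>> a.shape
(5, 5)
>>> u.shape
(2, 5, 5)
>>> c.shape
(3, 5)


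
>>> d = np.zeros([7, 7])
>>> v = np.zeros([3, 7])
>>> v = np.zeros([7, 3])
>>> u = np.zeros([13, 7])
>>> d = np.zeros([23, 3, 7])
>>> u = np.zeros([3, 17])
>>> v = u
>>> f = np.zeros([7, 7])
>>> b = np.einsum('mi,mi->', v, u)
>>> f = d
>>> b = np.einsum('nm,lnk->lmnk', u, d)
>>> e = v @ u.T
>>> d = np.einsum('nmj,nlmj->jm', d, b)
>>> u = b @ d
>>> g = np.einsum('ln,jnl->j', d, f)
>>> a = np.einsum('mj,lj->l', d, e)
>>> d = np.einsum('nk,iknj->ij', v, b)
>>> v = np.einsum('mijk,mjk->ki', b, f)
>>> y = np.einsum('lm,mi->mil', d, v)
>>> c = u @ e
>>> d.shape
(23, 7)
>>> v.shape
(7, 17)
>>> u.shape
(23, 17, 3, 3)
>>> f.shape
(23, 3, 7)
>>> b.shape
(23, 17, 3, 7)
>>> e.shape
(3, 3)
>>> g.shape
(23,)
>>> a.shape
(3,)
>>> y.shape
(7, 17, 23)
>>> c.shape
(23, 17, 3, 3)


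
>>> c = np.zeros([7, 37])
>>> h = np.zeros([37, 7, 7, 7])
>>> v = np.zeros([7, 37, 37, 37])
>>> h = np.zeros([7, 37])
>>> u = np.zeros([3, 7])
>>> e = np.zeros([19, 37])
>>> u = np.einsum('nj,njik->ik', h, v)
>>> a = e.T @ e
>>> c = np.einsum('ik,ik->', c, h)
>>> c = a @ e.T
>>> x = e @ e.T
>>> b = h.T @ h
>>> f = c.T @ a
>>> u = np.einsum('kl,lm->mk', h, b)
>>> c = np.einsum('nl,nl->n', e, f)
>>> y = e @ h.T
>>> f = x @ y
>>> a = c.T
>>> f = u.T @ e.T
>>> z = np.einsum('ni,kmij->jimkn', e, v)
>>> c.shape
(19,)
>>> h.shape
(7, 37)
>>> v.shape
(7, 37, 37, 37)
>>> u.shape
(37, 7)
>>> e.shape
(19, 37)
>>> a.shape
(19,)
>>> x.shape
(19, 19)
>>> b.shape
(37, 37)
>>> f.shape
(7, 19)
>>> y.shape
(19, 7)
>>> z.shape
(37, 37, 37, 7, 19)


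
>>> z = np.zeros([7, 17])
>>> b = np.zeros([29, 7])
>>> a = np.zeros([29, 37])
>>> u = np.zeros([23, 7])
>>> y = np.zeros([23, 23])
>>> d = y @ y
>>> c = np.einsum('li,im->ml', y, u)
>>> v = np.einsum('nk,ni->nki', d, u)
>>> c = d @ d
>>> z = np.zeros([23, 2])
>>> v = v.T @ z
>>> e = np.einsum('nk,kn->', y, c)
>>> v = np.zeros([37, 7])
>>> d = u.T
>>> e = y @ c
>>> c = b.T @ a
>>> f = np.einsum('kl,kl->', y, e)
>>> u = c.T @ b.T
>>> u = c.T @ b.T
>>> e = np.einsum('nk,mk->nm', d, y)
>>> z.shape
(23, 2)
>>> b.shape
(29, 7)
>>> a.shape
(29, 37)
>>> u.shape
(37, 29)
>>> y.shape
(23, 23)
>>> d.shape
(7, 23)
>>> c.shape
(7, 37)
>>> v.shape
(37, 7)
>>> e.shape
(7, 23)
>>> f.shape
()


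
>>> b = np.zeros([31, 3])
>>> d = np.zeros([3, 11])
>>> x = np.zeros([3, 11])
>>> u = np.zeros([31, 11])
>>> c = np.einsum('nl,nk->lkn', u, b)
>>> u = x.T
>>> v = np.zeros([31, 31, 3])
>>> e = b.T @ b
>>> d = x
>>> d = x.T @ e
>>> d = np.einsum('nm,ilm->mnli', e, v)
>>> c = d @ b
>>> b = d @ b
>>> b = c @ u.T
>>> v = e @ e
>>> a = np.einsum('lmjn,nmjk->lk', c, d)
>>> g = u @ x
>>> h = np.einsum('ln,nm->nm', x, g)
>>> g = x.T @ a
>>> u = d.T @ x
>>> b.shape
(3, 3, 31, 11)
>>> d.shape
(3, 3, 31, 31)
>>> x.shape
(3, 11)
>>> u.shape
(31, 31, 3, 11)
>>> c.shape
(3, 3, 31, 3)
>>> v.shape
(3, 3)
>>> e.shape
(3, 3)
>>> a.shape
(3, 31)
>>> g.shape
(11, 31)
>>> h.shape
(11, 11)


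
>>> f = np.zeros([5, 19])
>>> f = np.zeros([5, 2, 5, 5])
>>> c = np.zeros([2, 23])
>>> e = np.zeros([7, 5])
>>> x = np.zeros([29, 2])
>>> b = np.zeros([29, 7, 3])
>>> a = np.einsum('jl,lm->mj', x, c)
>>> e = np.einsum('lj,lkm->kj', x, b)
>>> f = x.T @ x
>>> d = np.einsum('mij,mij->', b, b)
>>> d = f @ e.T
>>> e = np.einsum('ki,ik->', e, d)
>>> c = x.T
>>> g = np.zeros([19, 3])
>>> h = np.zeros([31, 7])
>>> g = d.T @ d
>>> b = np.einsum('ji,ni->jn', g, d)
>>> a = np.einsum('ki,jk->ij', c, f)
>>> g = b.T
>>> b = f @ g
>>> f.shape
(2, 2)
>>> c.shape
(2, 29)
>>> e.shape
()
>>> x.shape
(29, 2)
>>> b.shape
(2, 7)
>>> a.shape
(29, 2)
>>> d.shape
(2, 7)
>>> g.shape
(2, 7)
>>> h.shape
(31, 7)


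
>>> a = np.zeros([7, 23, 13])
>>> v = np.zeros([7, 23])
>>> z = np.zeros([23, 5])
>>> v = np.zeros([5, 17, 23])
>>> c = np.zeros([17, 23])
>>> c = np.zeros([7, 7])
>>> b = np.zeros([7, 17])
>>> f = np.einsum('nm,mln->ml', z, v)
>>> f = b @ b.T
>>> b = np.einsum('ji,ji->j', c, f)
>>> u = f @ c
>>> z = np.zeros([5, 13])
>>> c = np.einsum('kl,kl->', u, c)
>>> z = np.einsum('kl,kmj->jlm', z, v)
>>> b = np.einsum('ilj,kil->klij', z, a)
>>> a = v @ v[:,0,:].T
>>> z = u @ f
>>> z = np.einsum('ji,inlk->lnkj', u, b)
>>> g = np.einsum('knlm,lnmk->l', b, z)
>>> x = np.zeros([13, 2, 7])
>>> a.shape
(5, 17, 5)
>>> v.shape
(5, 17, 23)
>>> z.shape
(23, 13, 17, 7)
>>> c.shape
()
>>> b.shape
(7, 13, 23, 17)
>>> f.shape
(7, 7)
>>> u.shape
(7, 7)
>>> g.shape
(23,)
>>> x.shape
(13, 2, 7)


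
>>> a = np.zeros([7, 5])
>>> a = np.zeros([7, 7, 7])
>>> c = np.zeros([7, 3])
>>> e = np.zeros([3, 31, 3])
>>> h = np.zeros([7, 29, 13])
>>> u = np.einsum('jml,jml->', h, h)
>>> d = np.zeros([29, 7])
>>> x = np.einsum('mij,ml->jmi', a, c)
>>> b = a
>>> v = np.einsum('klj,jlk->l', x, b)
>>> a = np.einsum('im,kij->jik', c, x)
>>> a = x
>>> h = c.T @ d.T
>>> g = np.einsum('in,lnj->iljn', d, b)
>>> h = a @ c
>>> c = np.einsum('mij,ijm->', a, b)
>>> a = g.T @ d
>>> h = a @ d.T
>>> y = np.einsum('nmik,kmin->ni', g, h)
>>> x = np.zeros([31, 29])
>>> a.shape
(7, 7, 7, 7)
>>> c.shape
()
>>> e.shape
(3, 31, 3)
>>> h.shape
(7, 7, 7, 29)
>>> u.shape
()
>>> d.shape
(29, 7)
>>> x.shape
(31, 29)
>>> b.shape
(7, 7, 7)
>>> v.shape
(7,)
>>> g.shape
(29, 7, 7, 7)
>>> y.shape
(29, 7)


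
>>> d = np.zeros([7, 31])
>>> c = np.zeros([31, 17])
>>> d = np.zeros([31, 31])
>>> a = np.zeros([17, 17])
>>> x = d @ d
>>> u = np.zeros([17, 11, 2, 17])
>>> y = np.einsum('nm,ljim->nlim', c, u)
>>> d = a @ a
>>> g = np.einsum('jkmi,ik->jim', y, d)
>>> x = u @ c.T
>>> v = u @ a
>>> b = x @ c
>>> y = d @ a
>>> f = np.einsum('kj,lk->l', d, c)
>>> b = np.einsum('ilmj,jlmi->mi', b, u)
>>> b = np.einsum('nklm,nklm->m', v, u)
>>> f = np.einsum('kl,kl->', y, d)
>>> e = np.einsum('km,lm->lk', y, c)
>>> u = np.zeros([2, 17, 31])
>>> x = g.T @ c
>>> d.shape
(17, 17)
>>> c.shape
(31, 17)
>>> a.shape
(17, 17)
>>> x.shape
(2, 17, 17)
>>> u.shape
(2, 17, 31)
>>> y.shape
(17, 17)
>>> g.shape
(31, 17, 2)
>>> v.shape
(17, 11, 2, 17)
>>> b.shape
(17,)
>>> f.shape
()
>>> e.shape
(31, 17)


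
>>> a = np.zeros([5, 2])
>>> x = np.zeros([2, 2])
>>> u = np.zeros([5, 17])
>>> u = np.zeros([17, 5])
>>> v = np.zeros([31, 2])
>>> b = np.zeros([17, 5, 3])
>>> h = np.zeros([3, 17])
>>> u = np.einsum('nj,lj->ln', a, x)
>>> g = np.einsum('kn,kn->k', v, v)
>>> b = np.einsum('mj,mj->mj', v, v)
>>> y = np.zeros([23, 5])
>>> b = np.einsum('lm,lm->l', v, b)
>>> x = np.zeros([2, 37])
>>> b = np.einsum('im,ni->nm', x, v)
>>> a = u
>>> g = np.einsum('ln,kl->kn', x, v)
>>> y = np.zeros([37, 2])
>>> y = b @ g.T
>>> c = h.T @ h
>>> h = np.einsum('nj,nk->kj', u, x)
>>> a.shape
(2, 5)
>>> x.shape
(2, 37)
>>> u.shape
(2, 5)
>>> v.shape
(31, 2)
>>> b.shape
(31, 37)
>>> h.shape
(37, 5)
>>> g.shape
(31, 37)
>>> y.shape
(31, 31)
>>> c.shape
(17, 17)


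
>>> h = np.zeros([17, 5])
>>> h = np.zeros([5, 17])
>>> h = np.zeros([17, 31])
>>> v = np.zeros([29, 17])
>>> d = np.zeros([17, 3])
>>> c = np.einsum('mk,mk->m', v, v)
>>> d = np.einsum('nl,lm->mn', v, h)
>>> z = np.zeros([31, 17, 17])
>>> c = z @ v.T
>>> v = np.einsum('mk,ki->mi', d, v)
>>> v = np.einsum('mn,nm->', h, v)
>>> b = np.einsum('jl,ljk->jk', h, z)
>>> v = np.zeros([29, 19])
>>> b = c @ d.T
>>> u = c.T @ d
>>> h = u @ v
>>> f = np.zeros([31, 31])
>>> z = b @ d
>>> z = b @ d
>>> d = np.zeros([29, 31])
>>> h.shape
(29, 17, 19)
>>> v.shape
(29, 19)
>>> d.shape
(29, 31)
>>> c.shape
(31, 17, 29)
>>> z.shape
(31, 17, 29)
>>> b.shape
(31, 17, 31)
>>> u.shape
(29, 17, 29)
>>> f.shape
(31, 31)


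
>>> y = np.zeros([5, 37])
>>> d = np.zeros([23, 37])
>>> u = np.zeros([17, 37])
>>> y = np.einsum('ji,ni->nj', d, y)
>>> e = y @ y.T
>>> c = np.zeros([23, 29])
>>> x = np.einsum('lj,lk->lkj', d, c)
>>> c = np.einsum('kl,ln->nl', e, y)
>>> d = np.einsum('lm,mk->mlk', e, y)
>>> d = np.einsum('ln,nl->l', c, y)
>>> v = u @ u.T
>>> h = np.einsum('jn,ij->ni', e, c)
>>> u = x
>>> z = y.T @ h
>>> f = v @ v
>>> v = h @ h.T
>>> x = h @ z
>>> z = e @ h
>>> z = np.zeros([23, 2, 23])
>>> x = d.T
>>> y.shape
(5, 23)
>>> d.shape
(23,)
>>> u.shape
(23, 29, 37)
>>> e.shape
(5, 5)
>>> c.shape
(23, 5)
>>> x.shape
(23,)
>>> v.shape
(5, 5)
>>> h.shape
(5, 23)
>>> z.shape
(23, 2, 23)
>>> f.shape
(17, 17)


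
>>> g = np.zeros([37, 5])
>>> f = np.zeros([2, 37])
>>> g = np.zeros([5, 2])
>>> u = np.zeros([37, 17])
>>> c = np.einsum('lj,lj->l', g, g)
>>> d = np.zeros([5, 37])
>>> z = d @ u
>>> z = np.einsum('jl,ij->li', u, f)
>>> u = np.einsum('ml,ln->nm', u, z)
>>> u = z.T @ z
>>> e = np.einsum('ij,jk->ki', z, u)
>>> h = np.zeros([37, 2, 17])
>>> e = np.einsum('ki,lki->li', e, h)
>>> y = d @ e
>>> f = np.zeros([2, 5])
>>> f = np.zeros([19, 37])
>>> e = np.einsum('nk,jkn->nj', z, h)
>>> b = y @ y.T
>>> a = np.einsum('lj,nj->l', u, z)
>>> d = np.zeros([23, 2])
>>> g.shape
(5, 2)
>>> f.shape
(19, 37)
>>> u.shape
(2, 2)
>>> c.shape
(5,)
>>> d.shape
(23, 2)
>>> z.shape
(17, 2)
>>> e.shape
(17, 37)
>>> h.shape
(37, 2, 17)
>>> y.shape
(5, 17)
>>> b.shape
(5, 5)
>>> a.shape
(2,)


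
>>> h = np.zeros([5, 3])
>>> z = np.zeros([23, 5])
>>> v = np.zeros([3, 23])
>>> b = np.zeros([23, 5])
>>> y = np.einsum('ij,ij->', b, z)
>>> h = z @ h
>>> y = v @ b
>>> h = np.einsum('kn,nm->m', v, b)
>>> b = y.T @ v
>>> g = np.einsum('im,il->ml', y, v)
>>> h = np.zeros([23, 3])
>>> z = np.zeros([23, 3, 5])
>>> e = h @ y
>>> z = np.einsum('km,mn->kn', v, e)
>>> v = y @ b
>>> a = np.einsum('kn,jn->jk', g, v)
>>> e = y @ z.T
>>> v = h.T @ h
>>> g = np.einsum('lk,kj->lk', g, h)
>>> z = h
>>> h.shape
(23, 3)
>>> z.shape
(23, 3)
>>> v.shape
(3, 3)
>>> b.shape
(5, 23)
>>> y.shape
(3, 5)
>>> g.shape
(5, 23)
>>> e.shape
(3, 3)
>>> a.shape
(3, 5)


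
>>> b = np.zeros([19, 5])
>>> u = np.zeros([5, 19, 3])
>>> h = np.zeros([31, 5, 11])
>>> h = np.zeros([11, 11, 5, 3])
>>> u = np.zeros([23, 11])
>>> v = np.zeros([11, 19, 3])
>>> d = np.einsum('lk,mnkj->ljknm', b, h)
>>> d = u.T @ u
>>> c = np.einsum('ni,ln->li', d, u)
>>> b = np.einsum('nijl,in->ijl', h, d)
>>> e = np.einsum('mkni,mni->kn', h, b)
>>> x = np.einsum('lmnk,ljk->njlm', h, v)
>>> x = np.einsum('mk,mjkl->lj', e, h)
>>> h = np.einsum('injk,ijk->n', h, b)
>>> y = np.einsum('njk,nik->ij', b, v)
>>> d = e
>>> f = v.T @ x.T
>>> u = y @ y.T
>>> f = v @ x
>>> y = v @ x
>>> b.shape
(11, 5, 3)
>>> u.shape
(19, 19)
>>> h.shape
(11,)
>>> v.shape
(11, 19, 3)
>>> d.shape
(11, 5)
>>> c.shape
(23, 11)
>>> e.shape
(11, 5)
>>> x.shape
(3, 11)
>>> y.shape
(11, 19, 11)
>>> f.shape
(11, 19, 11)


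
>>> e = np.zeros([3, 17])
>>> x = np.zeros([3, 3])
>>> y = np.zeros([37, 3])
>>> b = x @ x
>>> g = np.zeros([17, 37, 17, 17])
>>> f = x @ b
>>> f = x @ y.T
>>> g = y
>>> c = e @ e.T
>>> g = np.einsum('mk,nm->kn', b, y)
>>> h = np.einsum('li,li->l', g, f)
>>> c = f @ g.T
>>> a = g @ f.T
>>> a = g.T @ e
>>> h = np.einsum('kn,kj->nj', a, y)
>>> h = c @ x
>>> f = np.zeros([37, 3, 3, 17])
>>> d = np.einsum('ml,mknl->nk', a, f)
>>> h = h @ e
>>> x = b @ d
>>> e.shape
(3, 17)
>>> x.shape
(3, 3)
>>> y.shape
(37, 3)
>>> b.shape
(3, 3)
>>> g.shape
(3, 37)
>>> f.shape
(37, 3, 3, 17)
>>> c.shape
(3, 3)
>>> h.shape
(3, 17)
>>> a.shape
(37, 17)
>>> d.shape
(3, 3)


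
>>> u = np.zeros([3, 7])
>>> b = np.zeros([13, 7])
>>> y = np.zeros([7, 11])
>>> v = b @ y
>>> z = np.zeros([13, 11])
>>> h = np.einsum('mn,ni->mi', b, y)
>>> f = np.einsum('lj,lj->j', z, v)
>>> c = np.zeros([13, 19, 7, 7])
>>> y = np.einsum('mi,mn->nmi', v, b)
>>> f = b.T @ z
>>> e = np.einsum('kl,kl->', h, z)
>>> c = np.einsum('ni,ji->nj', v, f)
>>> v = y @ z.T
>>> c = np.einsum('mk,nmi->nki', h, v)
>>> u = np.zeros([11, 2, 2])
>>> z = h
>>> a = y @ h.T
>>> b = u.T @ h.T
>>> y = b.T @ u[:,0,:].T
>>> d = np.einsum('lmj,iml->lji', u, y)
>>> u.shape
(11, 2, 2)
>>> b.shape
(2, 2, 13)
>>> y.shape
(13, 2, 11)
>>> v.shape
(7, 13, 13)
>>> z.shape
(13, 11)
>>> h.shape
(13, 11)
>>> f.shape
(7, 11)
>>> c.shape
(7, 11, 13)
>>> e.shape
()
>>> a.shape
(7, 13, 13)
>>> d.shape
(11, 2, 13)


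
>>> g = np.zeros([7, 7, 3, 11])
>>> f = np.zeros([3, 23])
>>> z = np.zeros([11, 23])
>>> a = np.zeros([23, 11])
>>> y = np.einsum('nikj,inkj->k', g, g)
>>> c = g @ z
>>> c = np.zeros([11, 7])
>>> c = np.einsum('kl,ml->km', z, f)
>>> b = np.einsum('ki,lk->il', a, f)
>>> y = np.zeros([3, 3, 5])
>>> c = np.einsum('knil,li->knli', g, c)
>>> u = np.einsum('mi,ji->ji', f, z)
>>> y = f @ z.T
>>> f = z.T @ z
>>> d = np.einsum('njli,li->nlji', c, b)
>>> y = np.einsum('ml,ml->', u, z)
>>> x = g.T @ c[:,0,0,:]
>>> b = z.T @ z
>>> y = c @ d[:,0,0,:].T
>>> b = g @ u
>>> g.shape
(7, 7, 3, 11)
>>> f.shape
(23, 23)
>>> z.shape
(11, 23)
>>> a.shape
(23, 11)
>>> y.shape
(7, 7, 11, 7)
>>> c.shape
(7, 7, 11, 3)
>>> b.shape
(7, 7, 3, 23)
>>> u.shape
(11, 23)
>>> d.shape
(7, 11, 7, 3)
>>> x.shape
(11, 3, 7, 3)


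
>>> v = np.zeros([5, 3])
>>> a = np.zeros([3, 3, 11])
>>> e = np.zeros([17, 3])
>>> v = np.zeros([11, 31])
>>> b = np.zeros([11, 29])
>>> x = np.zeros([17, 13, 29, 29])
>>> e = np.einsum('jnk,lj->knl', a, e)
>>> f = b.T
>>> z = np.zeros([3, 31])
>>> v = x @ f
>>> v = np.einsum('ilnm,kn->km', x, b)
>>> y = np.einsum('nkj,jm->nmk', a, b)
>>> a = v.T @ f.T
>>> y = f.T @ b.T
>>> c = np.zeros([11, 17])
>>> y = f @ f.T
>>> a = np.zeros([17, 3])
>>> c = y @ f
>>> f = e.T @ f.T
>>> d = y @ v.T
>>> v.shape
(11, 29)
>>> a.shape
(17, 3)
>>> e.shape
(11, 3, 17)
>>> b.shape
(11, 29)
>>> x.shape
(17, 13, 29, 29)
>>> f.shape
(17, 3, 29)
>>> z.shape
(3, 31)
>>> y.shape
(29, 29)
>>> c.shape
(29, 11)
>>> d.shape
(29, 11)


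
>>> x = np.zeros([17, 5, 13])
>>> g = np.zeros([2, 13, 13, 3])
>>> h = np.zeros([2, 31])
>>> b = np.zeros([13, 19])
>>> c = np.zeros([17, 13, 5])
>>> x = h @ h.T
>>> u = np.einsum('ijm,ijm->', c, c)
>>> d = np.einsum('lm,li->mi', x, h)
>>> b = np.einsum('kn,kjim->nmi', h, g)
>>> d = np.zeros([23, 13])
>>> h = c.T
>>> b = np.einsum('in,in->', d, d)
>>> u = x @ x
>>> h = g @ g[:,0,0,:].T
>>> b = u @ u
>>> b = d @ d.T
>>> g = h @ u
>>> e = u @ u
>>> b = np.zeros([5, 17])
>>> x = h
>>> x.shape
(2, 13, 13, 2)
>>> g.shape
(2, 13, 13, 2)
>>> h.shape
(2, 13, 13, 2)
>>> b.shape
(5, 17)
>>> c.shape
(17, 13, 5)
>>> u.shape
(2, 2)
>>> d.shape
(23, 13)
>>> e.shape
(2, 2)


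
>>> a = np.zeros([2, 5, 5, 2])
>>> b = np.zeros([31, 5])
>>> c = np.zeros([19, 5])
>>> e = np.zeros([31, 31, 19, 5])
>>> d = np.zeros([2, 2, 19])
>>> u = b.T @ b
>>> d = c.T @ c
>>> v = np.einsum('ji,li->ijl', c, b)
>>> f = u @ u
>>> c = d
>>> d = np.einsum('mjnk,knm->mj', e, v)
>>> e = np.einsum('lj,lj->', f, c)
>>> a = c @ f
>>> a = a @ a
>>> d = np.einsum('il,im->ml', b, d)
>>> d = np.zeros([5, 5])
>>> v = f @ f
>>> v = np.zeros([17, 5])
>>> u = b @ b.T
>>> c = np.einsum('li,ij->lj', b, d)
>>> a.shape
(5, 5)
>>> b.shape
(31, 5)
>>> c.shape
(31, 5)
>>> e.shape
()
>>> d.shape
(5, 5)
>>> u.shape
(31, 31)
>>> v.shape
(17, 5)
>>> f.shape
(5, 5)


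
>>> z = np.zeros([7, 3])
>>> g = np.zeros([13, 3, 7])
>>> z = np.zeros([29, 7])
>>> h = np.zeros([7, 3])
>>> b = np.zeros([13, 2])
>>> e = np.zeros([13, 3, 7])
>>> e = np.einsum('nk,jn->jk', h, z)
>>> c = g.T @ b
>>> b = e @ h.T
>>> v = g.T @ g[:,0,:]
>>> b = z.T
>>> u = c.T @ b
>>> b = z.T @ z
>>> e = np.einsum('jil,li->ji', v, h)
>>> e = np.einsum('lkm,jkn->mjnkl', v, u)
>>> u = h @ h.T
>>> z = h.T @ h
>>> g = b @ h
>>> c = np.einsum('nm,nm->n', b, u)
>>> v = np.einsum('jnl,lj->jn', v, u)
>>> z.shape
(3, 3)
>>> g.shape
(7, 3)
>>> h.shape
(7, 3)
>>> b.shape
(7, 7)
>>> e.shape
(7, 2, 29, 3, 7)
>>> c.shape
(7,)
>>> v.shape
(7, 3)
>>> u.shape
(7, 7)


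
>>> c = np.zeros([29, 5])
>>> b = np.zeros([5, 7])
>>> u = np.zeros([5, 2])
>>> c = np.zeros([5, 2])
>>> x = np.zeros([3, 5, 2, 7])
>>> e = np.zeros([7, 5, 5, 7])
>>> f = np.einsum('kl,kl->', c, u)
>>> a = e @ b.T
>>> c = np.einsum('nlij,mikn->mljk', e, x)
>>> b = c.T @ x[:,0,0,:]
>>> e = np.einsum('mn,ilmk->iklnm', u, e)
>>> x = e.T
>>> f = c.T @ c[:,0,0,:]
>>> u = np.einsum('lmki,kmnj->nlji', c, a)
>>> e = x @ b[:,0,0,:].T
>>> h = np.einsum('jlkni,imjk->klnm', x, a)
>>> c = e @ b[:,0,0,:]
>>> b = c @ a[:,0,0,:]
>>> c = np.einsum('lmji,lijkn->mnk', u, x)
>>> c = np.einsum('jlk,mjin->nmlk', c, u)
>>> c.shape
(2, 5, 7, 7)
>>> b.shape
(5, 2, 5, 7, 5)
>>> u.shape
(5, 3, 5, 2)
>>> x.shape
(5, 2, 5, 7, 7)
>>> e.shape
(5, 2, 5, 7, 2)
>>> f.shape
(2, 7, 5, 2)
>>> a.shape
(7, 5, 5, 5)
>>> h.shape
(5, 2, 7, 5)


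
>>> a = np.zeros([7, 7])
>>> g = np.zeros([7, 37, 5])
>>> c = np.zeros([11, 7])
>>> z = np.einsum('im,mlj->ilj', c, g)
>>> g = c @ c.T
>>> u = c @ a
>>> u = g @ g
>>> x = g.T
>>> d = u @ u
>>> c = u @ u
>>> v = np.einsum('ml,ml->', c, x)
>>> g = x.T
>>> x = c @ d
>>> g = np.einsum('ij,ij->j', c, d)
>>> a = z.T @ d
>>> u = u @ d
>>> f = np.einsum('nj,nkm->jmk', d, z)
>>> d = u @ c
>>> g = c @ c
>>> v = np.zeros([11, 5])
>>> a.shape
(5, 37, 11)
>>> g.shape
(11, 11)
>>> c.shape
(11, 11)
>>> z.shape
(11, 37, 5)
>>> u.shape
(11, 11)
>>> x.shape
(11, 11)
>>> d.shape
(11, 11)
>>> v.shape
(11, 5)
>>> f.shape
(11, 5, 37)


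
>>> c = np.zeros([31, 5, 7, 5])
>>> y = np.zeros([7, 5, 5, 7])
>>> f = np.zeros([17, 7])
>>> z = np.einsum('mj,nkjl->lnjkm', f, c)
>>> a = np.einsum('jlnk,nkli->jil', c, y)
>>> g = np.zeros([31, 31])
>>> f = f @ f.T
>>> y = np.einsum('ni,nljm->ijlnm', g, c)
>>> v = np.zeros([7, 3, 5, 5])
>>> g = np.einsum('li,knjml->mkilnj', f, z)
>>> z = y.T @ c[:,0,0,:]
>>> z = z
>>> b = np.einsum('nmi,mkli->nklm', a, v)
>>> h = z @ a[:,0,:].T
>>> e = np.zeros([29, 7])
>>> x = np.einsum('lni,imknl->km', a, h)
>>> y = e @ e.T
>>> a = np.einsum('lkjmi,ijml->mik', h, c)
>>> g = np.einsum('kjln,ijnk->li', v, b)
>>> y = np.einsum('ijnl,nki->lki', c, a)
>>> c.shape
(31, 5, 7, 5)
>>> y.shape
(5, 31, 31)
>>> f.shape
(17, 17)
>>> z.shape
(5, 31, 5, 7, 5)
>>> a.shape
(7, 31, 31)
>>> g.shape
(5, 31)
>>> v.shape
(7, 3, 5, 5)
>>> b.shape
(31, 3, 5, 7)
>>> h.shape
(5, 31, 5, 7, 31)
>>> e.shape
(29, 7)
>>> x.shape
(5, 31)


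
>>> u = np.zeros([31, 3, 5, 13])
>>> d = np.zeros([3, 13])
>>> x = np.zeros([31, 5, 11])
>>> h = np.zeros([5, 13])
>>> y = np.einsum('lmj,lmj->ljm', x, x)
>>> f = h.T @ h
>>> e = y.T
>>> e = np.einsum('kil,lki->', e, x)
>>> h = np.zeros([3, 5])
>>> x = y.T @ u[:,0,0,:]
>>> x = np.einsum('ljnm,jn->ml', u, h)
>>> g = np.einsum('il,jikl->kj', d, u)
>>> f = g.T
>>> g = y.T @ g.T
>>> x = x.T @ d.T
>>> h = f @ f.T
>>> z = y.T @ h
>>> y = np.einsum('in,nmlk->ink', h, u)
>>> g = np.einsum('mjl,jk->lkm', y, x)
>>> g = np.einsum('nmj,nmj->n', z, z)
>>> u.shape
(31, 3, 5, 13)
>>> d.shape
(3, 13)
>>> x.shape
(31, 3)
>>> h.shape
(31, 31)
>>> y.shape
(31, 31, 13)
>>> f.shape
(31, 5)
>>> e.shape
()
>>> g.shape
(5,)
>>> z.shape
(5, 11, 31)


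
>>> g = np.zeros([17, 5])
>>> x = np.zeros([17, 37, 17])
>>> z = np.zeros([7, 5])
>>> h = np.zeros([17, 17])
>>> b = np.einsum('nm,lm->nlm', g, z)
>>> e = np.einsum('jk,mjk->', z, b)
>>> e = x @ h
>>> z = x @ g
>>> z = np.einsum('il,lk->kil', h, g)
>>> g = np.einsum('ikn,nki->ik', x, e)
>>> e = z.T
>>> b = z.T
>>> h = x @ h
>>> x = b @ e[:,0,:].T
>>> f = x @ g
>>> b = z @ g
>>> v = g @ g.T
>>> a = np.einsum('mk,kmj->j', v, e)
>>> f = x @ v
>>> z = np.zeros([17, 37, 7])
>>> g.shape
(17, 37)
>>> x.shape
(17, 17, 17)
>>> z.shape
(17, 37, 7)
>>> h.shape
(17, 37, 17)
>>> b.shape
(5, 17, 37)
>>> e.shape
(17, 17, 5)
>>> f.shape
(17, 17, 17)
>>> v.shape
(17, 17)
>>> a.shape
(5,)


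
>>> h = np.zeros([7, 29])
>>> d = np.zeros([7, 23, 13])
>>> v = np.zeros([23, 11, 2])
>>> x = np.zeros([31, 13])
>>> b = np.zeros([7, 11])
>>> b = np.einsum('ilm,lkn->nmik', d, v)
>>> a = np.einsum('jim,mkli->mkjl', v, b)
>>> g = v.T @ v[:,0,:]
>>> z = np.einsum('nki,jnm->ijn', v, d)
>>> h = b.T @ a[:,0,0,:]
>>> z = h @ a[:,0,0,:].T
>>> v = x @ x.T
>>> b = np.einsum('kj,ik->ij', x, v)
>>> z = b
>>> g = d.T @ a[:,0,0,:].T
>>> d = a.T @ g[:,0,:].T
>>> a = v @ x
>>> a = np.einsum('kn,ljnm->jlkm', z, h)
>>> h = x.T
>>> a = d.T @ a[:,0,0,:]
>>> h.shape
(13, 31)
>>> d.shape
(7, 23, 13, 13)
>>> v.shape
(31, 31)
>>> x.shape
(31, 13)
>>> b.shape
(31, 13)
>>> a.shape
(13, 13, 23, 7)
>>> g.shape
(13, 23, 2)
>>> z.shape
(31, 13)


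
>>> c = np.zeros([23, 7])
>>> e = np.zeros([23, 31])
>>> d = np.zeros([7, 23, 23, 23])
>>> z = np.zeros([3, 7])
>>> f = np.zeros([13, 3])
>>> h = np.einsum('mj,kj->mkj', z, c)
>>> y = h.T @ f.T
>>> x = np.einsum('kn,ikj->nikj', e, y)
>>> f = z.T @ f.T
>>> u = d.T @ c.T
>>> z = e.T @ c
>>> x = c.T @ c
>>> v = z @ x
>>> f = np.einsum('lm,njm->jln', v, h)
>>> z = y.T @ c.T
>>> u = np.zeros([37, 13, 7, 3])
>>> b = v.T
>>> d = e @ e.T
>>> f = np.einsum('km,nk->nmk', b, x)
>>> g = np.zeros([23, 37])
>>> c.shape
(23, 7)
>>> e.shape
(23, 31)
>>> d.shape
(23, 23)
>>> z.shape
(13, 23, 23)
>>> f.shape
(7, 31, 7)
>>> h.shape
(3, 23, 7)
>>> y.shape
(7, 23, 13)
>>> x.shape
(7, 7)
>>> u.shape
(37, 13, 7, 3)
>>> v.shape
(31, 7)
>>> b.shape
(7, 31)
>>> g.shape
(23, 37)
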